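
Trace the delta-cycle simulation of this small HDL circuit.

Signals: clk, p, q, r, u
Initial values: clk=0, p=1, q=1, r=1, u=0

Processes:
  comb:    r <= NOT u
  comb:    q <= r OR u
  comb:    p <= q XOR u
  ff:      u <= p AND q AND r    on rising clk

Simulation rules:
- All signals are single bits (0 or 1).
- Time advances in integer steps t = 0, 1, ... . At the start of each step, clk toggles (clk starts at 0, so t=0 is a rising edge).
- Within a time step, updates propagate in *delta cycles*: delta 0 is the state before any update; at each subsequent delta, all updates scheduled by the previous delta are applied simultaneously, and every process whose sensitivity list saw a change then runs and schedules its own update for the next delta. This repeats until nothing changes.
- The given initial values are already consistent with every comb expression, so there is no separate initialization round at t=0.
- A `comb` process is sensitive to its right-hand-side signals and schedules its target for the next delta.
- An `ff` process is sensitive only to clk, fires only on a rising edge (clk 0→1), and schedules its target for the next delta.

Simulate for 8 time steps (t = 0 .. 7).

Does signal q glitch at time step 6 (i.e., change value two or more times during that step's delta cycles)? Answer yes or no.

yes

t=0 Δ0: u=0 r=1 p=1 clk=0 q=1
  Δ1: clk:0→1
  Δ2: u:0→1
  Δ3: r:1→0, p:1→0
  (3Δ to stable)
t=1 Δ0: u=1 r=0 p=0 clk=1 q=1
  Δ1: clk:1→0
  (1Δ to stable)
t=2 Δ0: u=1 r=0 p=0 clk=0 q=1
  Δ1: clk:0→1
  Δ2: u:1→0
  Δ3: r:0→1, p:0→1, q:1→0
  Δ4: p:1→0, q:0→1
  Δ5: p:0→1
  (5Δ to stable)
t=3 Δ0: u=0 r=1 p=1 clk=1 q=1
  Δ1: clk:1→0
  (1Δ to stable)
t=4 Δ0: u=0 r=1 p=1 clk=0 q=1
  Δ1: clk:0→1
  Δ2: u:0→1
  Δ3: r:1→0, p:1→0
  (3Δ to stable)
t=5 Δ0: u=1 r=0 p=0 clk=1 q=1
  Δ1: clk:1→0
  (1Δ to stable)
t=6 Δ0: u=1 r=0 p=0 clk=0 q=1
  Δ1: clk:0→1
  Δ2: u:1→0
  Δ3: r:0→1, p:0→1, q:1→0
  Δ4: p:1→0, q:0→1
  Δ5: p:0→1
  (5Δ to stable)
t=7 Δ0: u=0 r=1 p=1 clk=1 q=1
  Δ1: clk:1→0
  (1Δ to stable)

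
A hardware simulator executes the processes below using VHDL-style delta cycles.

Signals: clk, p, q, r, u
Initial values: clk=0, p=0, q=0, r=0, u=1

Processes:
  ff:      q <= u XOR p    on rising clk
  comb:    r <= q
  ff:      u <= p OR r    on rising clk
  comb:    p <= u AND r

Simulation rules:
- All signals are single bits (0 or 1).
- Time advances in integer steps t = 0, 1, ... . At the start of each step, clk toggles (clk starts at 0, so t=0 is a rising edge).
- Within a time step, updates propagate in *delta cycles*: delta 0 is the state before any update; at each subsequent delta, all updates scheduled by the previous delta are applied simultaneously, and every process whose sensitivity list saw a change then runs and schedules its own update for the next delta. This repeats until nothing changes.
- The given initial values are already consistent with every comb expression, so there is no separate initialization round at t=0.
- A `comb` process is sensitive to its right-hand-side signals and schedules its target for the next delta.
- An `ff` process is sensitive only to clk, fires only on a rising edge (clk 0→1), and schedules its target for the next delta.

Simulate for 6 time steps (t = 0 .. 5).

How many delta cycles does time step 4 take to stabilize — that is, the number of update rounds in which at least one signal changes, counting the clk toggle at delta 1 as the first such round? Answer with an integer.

3

t=0 Δ0: p=0 q=0 r=0 clk=0 u=1
  Δ1: clk:0→1
  Δ2: q:0→1, u:1→0
  Δ3: r:0→1
  (3Δ to stable)
t=1 Δ0: p=0 q=1 r=1 clk=1 u=0
  Δ1: clk:1→0
  (1Δ to stable)
t=2 Δ0: p=0 q=1 r=1 clk=0 u=0
  Δ1: clk:0→1
  Δ2: q:1→0, u:0→1
  Δ3: p:0→1, r:1→0
  Δ4: p:1→0
  (4Δ to stable)
t=3 Δ0: p=0 q=0 r=0 clk=1 u=1
  Δ1: clk:1→0
  (1Δ to stable)
t=4 Δ0: p=0 q=0 r=0 clk=0 u=1
  Δ1: clk:0→1
  Δ2: q:0→1, u:1→0
  Δ3: r:0→1
  (3Δ to stable)
t=5 Δ0: p=0 q=1 r=1 clk=1 u=0
  Δ1: clk:1→0
  (1Δ to stable)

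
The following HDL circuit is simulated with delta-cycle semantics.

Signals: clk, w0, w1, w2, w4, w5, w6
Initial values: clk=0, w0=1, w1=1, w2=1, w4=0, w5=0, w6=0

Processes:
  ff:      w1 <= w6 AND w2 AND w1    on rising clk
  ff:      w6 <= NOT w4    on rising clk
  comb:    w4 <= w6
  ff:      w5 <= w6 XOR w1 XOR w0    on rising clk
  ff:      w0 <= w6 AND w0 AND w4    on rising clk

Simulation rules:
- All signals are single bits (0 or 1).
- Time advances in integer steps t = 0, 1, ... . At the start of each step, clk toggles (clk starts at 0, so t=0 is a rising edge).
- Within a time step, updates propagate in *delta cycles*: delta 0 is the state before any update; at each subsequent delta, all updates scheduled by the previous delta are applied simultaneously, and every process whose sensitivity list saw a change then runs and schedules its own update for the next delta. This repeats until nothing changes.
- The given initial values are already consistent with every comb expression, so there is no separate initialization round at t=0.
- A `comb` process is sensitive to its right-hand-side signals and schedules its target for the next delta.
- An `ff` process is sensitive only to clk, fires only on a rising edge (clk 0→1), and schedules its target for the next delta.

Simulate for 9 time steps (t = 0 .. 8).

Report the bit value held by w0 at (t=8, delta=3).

t0.Δ0 w0=1 clk=0 w2=1 w6=0 w1=1 w5=0 w4=0
t0.Δ1 w0=1 clk=1 w2=1 w6=0 w1=1 w5=0 w4=0
t0.Δ2 w0=0 clk=1 w2=1 w6=1 w1=0 w5=0 w4=0
t0.Δ3 w0=0 clk=1 w2=1 w6=1 w1=0 w5=0 w4=1
t1.Δ0 w0=0 clk=1 w2=1 w6=1 w1=0 w5=0 w4=1
t1.Δ1 w0=0 clk=0 w2=1 w6=1 w1=0 w5=0 w4=1
t2.Δ0 w0=0 clk=0 w2=1 w6=1 w1=0 w5=0 w4=1
t2.Δ1 w0=0 clk=1 w2=1 w6=1 w1=0 w5=0 w4=1
t2.Δ2 w0=0 clk=1 w2=1 w6=0 w1=0 w5=1 w4=1
t2.Δ3 w0=0 clk=1 w2=1 w6=0 w1=0 w5=1 w4=0
t3.Δ0 w0=0 clk=1 w2=1 w6=0 w1=0 w5=1 w4=0
t3.Δ1 w0=0 clk=0 w2=1 w6=0 w1=0 w5=1 w4=0
t4.Δ0 w0=0 clk=0 w2=1 w6=0 w1=0 w5=1 w4=0
t4.Δ1 w0=0 clk=1 w2=1 w6=0 w1=0 w5=1 w4=0
t4.Δ2 w0=0 clk=1 w2=1 w6=1 w1=0 w5=0 w4=0
t4.Δ3 w0=0 clk=1 w2=1 w6=1 w1=0 w5=0 w4=1
t5.Δ0 w0=0 clk=1 w2=1 w6=1 w1=0 w5=0 w4=1
t5.Δ1 w0=0 clk=0 w2=1 w6=1 w1=0 w5=0 w4=1
t6.Δ0 w0=0 clk=0 w2=1 w6=1 w1=0 w5=0 w4=1
t6.Δ1 w0=0 clk=1 w2=1 w6=1 w1=0 w5=0 w4=1
t6.Δ2 w0=0 clk=1 w2=1 w6=0 w1=0 w5=1 w4=1
t6.Δ3 w0=0 clk=1 w2=1 w6=0 w1=0 w5=1 w4=0
t7.Δ0 w0=0 clk=1 w2=1 w6=0 w1=0 w5=1 w4=0
t7.Δ1 w0=0 clk=0 w2=1 w6=0 w1=0 w5=1 w4=0
t8.Δ0 w0=0 clk=0 w2=1 w6=0 w1=0 w5=1 w4=0
t8.Δ1 w0=0 clk=1 w2=1 w6=0 w1=0 w5=1 w4=0
t8.Δ2 w0=0 clk=1 w2=1 w6=1 w1=0 w5=0 w4=0
t8.Δ3 w0=0 clk=1 w2=1 w6=1 w1=0 w5=0 w4=1

0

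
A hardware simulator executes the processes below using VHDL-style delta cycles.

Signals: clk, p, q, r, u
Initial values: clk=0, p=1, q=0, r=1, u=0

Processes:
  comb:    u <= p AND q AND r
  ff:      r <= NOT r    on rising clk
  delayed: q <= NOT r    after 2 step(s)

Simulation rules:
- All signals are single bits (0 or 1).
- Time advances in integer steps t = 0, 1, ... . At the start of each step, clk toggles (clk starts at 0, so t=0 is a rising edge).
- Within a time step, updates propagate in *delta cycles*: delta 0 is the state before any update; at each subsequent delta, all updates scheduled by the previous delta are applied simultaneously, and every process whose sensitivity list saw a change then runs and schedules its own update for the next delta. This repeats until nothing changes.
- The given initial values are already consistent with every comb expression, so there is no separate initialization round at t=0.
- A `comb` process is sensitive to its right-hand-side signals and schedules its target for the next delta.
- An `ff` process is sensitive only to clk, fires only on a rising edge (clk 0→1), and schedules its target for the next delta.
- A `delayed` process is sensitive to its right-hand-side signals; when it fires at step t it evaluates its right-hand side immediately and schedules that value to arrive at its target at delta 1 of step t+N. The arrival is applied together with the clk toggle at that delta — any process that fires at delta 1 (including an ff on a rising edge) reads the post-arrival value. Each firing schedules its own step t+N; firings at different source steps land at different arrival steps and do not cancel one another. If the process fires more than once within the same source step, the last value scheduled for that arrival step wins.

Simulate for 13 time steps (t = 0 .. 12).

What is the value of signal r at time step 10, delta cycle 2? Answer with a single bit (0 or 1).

t0.Δ0 u=0 clk=0 q=0 r=1 p=1
t0.Δ1 u=0 clk=1 q=0 r=1 p=1
t0.Δ2 u=0 clk=1 q=0 r=0 p=1
t1.Δ0 u=0 clk=1 q=0 r=0 p=1
t1.Δ1 u=0 clk=0 q=0 r=0 p=1
t2.Δ0 u=0 clk=0 q=0 r=0 p=1
t2.Δ1 u=0 clk=1 q=1 r=0 p=1
t2.Δ2 u=0 clk=1 q=1 r=1 p=1
t2.Δ3 u=1 clk=1 q=1 r=1 p=1
t3.Δ0 u=1 clk=1 q=1 r=1 p=1
t3.Δ1 u=1 clk=0 q=1 r=1 p=1
t4.Δ0 u=1 clk=0 q=1 r=1 p=1
t4.Δ1 u=1 clk=1 q=0 r=1 p=1
t4.Δ2 u=0 clk=1 q=0 r=0 p=1
t5.Δ0 u=0 clk=1 q=0 r=0 p=1
t5.Δ1 u=0 clk=0 q=0 r=0 p=1
t6.Δ0 u=0 clk=0 q=0 r=0 p=1
t6.Δ1 u=0 clk=1 q=1 r=0 p=1
t6.Δ2 u=0 clk=1 q=1 r=1 p=1
t6.Δ3 u=1 clk=1 q=1 r=1 p=1
t7.Δ0 u=1 clk=1 q=1 r=1 p=1
t7.Δ1 u=1 clk=0 q=1 r=1 p=1
t8.Δ0 u=1 clk=0 q=1 r=1 p=1
t8.Δ1 u=1 clk=1 q=0 r=1 p=1
t8.Δ2 u=0 clk=1 q=0 r=0 p=1
t9.Δ0 u=0 clk=1 q=0 r=0 p=1
t9.Δ1 u=0 clk=0 q=0 r=0 p=1
t10.Δ0 u=0 clk=0 q=0 r=0 p=1
t10.Δ1 u=0 clk=1 q=1 r=0 p=1
t10.Δ2 u=0 clk=1 q=1 r=1 p=1
t10.Δ3 u=1 clk=1 q=1 r=1 p=1
t11.Δ0 u=1 clk=1 q=1 r=1 p=1
t11.Δ1 u=1 clk=0 q=1 r=1 p=1
t12.Δ0 u=1 clk=0 q=1 r=1 p=1
t12.Δ1 u=1 clk=1 q=0 r=1 p=1
t12.Δ2 u=0 clk=1 q=0 r=0 p=1

1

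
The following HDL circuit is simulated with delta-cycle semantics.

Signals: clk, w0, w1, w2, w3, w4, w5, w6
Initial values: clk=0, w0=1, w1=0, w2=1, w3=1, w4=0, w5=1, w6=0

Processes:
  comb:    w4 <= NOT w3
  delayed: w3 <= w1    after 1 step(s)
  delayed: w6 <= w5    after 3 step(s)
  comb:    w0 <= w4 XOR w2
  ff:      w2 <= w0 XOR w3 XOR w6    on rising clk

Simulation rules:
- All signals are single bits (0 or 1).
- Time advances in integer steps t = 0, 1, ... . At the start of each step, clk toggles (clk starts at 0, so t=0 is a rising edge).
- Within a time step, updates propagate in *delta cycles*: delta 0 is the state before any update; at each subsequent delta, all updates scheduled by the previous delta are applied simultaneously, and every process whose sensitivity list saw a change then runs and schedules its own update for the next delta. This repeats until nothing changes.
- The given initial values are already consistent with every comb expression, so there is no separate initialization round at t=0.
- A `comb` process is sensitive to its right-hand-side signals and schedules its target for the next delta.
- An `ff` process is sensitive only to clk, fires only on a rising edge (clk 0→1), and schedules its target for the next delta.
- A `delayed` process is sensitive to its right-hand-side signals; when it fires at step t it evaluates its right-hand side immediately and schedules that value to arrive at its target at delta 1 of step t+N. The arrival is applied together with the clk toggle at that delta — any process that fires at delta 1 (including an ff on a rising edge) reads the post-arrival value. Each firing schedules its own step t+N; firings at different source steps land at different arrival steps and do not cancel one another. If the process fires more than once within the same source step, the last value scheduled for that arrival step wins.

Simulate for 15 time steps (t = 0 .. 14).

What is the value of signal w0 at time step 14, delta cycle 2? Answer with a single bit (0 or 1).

0

[bits: w5,w4,w2,w6,clk,w1,w3,w0]
t=0: Δ0=10100011 Δ1=10101011 Δ2=10001011 Δ3=10001010 | 3Δ
t=1: Δ0=10001010 Δ1=10000010 | 1Δ
t=2: Δ0=10000010 Δ1=10001010 Δ2=10101010 Δ3=10101011 | 3Δ
t=3: Δ0=10101011 Δ1=10100011 | 1Δ
t=4: Δ0=10100011 Δ1=10101011 Δ2=10001011 Δ3=10001010 | 3Δ
t=5: Δ0=10001010 Δ1=10000010 | 1Δ
t=6: Δ0=10000010 Δ1=10001010 Δ2=10101010 Δ3=10101011 | 3Δ
t=7: Δ0=10101011 Δ1=10100011 | 1Δ
t=8: Δ0=10100011 Δ1=10101011 Δ2=10001011 Δ3=10001010 | 3Δ
t=9: Δ0=10001010 Δ1=10000010 | 1Δ
t=10: Δ0=10000010 Δ1=10001010 Δ2=10101010 Δ3=10101011 | 3Δ
t=11: Δ0=10101011 Δ1=10100011 | 1Δ
t=12: Δ0=10100011 Δ1=10101011 Δ2=10001011 Δ3=10001010 | 3Δ
t=13: Δ0=10001010 Δ1=10000010 | 1Δ
t=14: Δ0=10000010 Δ1=10001010 Δ2=10101010 Δ3=10101011 | 3Δ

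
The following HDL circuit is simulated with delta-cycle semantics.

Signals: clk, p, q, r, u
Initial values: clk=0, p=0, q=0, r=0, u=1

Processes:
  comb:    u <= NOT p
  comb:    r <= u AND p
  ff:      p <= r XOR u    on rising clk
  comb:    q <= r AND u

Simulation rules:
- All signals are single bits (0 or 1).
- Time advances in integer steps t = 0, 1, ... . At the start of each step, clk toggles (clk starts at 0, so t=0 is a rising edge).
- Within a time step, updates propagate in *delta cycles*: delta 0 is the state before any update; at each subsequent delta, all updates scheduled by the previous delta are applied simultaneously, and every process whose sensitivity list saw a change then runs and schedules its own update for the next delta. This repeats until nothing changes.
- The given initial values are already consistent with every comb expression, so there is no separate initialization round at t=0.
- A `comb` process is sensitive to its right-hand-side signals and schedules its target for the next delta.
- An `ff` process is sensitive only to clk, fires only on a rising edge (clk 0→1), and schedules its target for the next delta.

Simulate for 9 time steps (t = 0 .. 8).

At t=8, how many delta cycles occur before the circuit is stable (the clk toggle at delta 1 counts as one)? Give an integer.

t0.Δ0 q=0 u=1 clk=0 r=0 p=0
t0.Δ1 q=0 u=1 clk=1 r=0 p=0
t0.Δ2 q=0 u=1 clk=1 r=0 p=1
t0.Δ3 q=0 u=0 clk=1 r=1 p=1
t0.Δ4 q=0 u=0 clk=1 r=0 p=1
t1.Δ0 q=0 u=0 clk=1 r=0 p=1
t1.Δ1 q=0 u=0 clk=0 r=0 p=1
t2.Δ0 q=0 u=0 clk=0 r=0 p=1
t2.Δ1 q=0 u=0 clk=1 r=0 p=1
t2.Δ2 q=0 u=0 clk=1 r=0 p=0
t2.Δ3 q=0 u=1 clk=1 r=0 p=0
t3.Δ0 q=0 u=1 clk=1 r=0 p=0
t3.Δ1 q=0 u=1 clk=0 r=0 p=0
t4.Δ0 q=0 u=1 clk=0 r=0 p=0
t4.Δ1 q=0 u=1 clk=1 r=0 p=0
t4.Δ2 q=0 u=1 clk=1 r=0 p=1
t4.Δ3 q=0 u=0 clk=1 r=1 p=1
t4.Δ4 q=0 u=0 clk=1 r=0 p=1
t5.Δ0 q=0 u=0 clk=1 r=0 p=1
t5.Δ1 q=0 u=0 clk=0 r=0 p=1
t6.Δ0 q=0 u=0 clk=0 r=0 p=1
t6.Δ1 q=0 u=0 clk=1 r=0 p=1
t6.Δ2 q=0 u=0 clk=1 r=0 p=0
t6.Δ3 q=0 u=1 clk=1 r=0 p=0
t7.Δ0 q=0 u=1 clk=1 r=0 p=0
t7.Δ1 q=0 u=1 clk=0 r=0 p=0
t8.Δ0 q=0 u=1 clk=0 r=0 p=0
t8.Δ1 q=0 u=1 clk=1 r=0 p=0
t8.Δ2 q=0 u=1 clk=1 r=0 p=1
t8.Δ3 q=0 u=0 clk=1 r=1 p=1
t8.Δ4 q=0 u=0 clk=1 r=0 p=1

4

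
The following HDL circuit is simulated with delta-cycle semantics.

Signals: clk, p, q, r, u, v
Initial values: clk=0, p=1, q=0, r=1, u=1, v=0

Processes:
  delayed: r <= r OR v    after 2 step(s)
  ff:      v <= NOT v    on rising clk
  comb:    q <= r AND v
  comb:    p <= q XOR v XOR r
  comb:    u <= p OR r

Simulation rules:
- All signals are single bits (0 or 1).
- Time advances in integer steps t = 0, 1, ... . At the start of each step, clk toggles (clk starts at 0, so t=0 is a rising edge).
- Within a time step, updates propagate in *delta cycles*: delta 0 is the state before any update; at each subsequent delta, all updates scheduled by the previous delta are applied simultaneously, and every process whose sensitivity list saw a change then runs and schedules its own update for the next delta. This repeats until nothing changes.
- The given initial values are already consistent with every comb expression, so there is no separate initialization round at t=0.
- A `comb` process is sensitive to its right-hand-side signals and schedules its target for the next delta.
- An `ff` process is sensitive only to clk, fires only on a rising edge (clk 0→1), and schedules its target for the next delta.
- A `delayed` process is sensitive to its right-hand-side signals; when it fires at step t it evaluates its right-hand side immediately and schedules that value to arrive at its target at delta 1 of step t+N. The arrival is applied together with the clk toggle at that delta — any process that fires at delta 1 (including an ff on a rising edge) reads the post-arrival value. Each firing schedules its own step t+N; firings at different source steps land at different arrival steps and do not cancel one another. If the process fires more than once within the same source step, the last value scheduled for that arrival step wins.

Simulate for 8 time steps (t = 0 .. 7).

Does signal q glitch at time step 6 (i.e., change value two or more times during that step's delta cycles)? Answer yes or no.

t=0 Δ0: clk=0 v=0 p=1 u=1 r=1 q=0
  Δ1: clk:0→1
  Δ2: v:0→1
  Δ3: p:1→0, q:0→1
  Δ4: p:0→1
  (4Δ to stable)
t=1 Δ0: clk=1 v=1 p=1 u=1 r=1 q=1
  Δ1: clk:1→0
  (1Δ to stable)
t=2 Δ0: clk=0 v=1 p=1 u=1 r=1 q=1
  Δ1: clk:0→1
  Δ2: v:1→0
  Δ3: p:1→0, q:1→0
  Δ4: p:0→1
  (4Δ to stable)
t=3 Δ0: clk=1 v=0 p=1 u=1 r=1 q=0
  Δ1: clk:1→0
  (1Δ to stable)
t=4 Δ0: clk=0 v=0 p=1 u=1 r=1 q=0
  Δ1: clk:0→1
  Δ2: v:0→1
  Δ3: p:1→0, q:0→1
  Δ4: p:0→1
  (4Δ to stable)
t=5 Δ0: clk=1 v=1 p=1 u=1 r=1 q=1
  Δ1: clk:1→0
  (1Δ to stable)
t=6 Δ0: clk=0 v=1 p=1 u=1 r=1 q=1
  Δ1: clk:0→1
  Δ2: v:1→0
  Δ3: p:1→0, q:1→0
  Δ4: p:0→1
  (4Δ to stable)
t=7 Δ0: clk=1 v=0 p=1 u=1 r=1 q=0
  Δ1: clk:1→0
  (1Δ to stable)

no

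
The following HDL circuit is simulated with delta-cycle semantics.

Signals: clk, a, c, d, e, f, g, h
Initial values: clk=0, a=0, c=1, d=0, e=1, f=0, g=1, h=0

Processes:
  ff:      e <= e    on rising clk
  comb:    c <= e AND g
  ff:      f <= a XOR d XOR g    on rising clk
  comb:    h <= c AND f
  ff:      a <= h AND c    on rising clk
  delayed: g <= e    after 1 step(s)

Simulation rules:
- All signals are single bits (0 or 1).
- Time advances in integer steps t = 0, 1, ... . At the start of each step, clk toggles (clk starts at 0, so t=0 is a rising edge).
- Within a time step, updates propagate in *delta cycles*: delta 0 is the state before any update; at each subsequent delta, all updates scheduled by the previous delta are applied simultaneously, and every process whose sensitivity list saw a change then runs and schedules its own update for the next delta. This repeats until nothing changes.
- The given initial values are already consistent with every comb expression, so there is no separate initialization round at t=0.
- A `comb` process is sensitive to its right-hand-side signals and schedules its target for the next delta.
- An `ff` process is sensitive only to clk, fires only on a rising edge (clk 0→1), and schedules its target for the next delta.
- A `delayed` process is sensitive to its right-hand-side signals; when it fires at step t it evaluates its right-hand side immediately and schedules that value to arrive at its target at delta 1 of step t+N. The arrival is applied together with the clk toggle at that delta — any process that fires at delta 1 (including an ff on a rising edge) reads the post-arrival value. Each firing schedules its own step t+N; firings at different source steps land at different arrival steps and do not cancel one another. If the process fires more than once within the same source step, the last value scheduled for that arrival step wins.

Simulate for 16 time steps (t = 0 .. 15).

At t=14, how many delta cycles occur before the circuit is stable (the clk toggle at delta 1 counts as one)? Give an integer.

t=0 Δ0: e=1 f=0 d=0 clk=0 a=0 c=1 h=0 g=1
  Δ1: clk:0→1
  Δ2: f:0→1
  Δ3: h:0→1
  (3Δ to stable)
t=1 Δ0: e=1 f=1 d=0 clk=1 a=0 c=1 h=1 g=1
  Δ1: clk:1→0
  (1Δ to stable)
t=2 Δ0: e=1 f=1 d=0 clk=0 a=0 c=1 h=1 g=1
  Δ1: clk:0→1
  Δ2: a:0→1
  (2Δ to stable)
t=3 Δ0: e=1 f=1 d=0 clk=1 a=1 c=1 h=1 g=1
  Δ1: clk:1→0
  (1Δ to stable)
t=4 Δ0: e=1 f=1 d=0 clk=0 a=1 c=1 h=1 g=1
  Δ1: clk:0→1
  Δ2: f:1→0
  Δ3: h:1→0
  (3Δ to stable)
t=5 Δ0: e=1 f=0 d=0 clk=1 a=1 c=1 h=0 g=1
  Δ1: clk:1→0
  (1Δ to stable)
t=6 Δ0: e=1 f=0 d=0 clk=0 a=1 c=1 h=0 g=1
  Δ1: clk:0→1
  Δ2: a:1→0
  (2Δ to stable)
t=7 Δ0: e=1 f=0 d=0 clk=1 a=0 c=1 h=0 g=1
  Δ1: clk:1→0
  (1Δ to stable)
t=8 Δ0: e=1 f=0 d=0 clk=0 a=0 c=1 h=0 g=1
  Δ1: clk:0→1
  Δ2: f:0→1
  Δ3: h:0→1
  (3Δ to stable)
t=9 Δ0: e=1 f=1 d=0 clk=1 a=0 c=1 h=1 g=1
  Δ1: clk:1→0
  (1Δ to stable)
t=10 Δ0: e=1 f=1 d=0 clk=0 a=0 c=1 h=1 g=1
  Δ1: clk:0→1
  Δ2: a:0→1
  (2Δ to stable)
t=11 Δ0: e=1 f=1 d=0 clk=1 a=1 c=1 h=1 g=1
  Δ1: clk:1→0
  (1Δ to stable)
t=12 Δ0: e=1 f=1 d=0 clk=0 a=1 c=1 h=1 g=1
  Δ1: clk:0→1
  Δ2: f:1→0
  Δ3: h:1→0
  (3Δ to stable)
t=13 Δ0: e=1 f=0 d=0 clk=1 a=1 c=1 h=0 g=1
  Δ1: clk:1→0
  (1Δ to stable)
t=14 Δ0: e=1 f=0 d=0 clk=0 a=1 c=1 h=0 g=1
  Δ1: clk:0→1
  Δ2: a:1→0
  (2Δ to stable)
t=15 Δ0: e=1 f=0 d=0 clk=1 a=0 c=1 h=0 g=1
  Δ1: clk:1→0
  (1Δ to stable)

2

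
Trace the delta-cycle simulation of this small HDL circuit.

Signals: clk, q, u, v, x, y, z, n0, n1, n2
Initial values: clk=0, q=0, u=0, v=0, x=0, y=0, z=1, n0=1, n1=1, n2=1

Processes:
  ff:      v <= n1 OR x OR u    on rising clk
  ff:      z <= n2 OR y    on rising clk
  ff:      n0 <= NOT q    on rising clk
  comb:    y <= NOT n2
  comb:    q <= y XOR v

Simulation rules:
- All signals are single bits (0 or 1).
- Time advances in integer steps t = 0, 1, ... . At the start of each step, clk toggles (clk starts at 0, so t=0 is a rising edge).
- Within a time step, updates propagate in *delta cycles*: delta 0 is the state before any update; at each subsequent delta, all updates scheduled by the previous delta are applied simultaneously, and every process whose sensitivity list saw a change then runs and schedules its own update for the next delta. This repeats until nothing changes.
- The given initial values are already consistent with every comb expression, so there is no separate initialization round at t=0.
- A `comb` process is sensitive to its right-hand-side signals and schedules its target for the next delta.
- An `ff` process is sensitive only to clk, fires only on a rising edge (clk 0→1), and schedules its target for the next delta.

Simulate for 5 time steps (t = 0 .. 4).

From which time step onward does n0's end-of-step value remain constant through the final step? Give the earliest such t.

[bits: u,z,q,y,v,clk,x,n1,n0,n2]
t=0: Δ0=0100000111 Δ1=0100010111 Δ2=0100110111 Δ3=0110110111 | 3Δ
t=1: Δ0=0110110111 Δ1=0110100111 | 1Δ
t=2: Δ0=0110100111 Δ1=0110110111 Δ2=0110110101 | 2Δ
t=3: Δ0=0110110101 Δ1=0110100101 | 1Δ
t=4: Δ0=0110100101 Δ1=0110110101 | 1Δ

2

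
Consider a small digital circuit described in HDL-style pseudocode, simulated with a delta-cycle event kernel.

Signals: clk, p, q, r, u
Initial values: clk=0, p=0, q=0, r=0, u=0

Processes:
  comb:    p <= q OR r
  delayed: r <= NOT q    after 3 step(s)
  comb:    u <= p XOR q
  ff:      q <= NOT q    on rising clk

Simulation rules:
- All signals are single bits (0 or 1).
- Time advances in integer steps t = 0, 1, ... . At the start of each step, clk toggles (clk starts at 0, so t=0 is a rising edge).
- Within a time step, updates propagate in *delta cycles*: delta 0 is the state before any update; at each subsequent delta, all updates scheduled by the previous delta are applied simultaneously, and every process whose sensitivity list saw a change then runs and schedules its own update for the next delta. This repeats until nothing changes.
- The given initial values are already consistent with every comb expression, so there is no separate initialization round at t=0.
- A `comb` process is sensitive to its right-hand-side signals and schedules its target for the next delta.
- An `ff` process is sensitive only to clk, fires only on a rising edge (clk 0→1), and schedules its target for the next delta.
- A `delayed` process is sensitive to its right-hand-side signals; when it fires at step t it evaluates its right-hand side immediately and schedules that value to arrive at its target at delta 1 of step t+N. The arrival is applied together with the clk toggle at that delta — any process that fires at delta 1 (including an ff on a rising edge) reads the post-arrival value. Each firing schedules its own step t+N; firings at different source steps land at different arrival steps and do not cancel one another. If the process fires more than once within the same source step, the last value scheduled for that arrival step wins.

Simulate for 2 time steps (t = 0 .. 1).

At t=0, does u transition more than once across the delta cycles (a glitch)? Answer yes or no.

yes

[bits: clk,r,p,q,u]
t=0: Δ0=00000 Δ1=10000 Δ2=10010 Δ3=10111 Δ4=10110 | 4Δ
t=1: Δ0=10110 Δ1=00110 | 1Δ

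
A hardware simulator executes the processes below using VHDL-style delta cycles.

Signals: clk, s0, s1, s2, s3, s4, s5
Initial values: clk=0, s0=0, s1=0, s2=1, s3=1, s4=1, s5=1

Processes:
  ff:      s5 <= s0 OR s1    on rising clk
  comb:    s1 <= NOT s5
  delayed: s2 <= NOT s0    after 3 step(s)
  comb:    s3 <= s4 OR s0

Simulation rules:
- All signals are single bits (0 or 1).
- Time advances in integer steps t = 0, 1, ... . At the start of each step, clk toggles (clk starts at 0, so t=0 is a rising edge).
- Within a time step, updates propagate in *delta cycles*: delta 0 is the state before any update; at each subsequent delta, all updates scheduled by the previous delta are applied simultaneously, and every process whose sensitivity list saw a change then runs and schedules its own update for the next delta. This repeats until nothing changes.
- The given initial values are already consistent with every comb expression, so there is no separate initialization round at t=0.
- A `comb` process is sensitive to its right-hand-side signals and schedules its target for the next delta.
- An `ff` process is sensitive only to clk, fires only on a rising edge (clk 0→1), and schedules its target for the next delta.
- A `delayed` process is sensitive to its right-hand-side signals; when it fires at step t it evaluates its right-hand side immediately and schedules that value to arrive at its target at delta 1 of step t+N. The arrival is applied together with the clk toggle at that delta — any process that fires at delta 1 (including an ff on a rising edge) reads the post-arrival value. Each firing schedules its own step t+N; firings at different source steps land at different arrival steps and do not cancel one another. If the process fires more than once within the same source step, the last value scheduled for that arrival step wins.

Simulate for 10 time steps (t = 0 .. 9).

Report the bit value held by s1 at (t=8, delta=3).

[bits: s5,s4,s3,s0,clk,s2,s1]
t=0: Δ0=1110010 Δ1=1110110 Δ2=0110110 Δ3=0110111 | 3Δ
t=1: Δ0=0110111 Δ1=0110011 | 1Δ
t=2: Δ0=0110011 Δ1=0110111 Δ2=1110111 Δ3=1110110 | 3Δ
t=3: Δ0=1110110 Δ1=1110010 | 1Δ
t=4: Δ0=1110010 Δ1=1110110 Δ2=0110110 Δ3=0110111 | 3Δ
t=5: Δ0=0110111 Δ1=0110011 | 1Δ
t=6: Δ0=0110011 Δ1=0110111 Δ2=1110111 Δ3=1110110 | 3Δ
t=7: Δ0=1110110 Δ1=1110010 | 1Δ
t=8: Δ0=1110010 Δ1=1110110 Δ2=0110110 Δ3=0110111 | 3Δ
t=9: Δ0=0110111 Δ1=0110011 | 1Δ

1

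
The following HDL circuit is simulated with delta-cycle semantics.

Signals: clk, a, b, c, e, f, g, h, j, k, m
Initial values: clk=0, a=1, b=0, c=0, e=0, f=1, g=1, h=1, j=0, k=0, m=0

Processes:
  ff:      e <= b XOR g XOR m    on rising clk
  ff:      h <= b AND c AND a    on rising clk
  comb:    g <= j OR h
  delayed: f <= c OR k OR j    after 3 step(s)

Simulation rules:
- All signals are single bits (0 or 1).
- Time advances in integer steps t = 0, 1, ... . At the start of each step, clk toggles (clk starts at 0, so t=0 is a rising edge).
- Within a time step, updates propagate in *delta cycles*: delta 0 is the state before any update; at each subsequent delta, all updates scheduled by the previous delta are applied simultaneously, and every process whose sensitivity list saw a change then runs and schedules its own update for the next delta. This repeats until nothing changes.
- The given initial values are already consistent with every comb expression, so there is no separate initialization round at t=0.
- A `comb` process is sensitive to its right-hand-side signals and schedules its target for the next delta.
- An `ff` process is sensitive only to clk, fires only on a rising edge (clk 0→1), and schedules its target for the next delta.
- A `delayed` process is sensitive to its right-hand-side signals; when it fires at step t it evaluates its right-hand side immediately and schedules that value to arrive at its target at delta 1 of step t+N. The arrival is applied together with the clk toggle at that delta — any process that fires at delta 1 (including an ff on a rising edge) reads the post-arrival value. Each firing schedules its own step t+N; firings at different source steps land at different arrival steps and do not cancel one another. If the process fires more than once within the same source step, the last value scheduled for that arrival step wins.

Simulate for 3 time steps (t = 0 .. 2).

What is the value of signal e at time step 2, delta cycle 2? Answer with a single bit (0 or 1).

t0.Δ0 g=1 clk=0 j=0 h=1 k=0 e=0 f=1 c=0 a=1 b=0 m=0
t0.Δ1 g=1 clk=1 j=0 h=1 k=0 e=0 f=1 c=0 a=1 b=0 m=0
t0.Δ2 g=1 clk=1 j=0 h=0 k=0 e=1 f=1 c=0 a=1 b=0 m=0
t0.Δ3 g=0 clk=1 j=0 h=0 k=0 e=1 f=1 c=0 a=1 b=0 m=0
t1.Δ0 g=0 clk=1 j=0 h=0 k=0 e=1 f=1 c=0 a=1 b=0 m=0
t1.Δ1 g=0 clk=0 j=0 h=0 k=0 e=1 f=1 c=0 a=1 b=0 m=0
t2.Δ0 g=0 clk=0 j=0 h=0 k=0 e=1 f=1 c=0 a=1 b=0 m=0
t2.Δ1 g=0 clk=1 j=0 h=0 k=0 e=1 f=1 c=0 a=1 b=0 m=0
t2.Δ2 g=0 clk=1 j=0 h=0 k=0 e=0 f=1 c=0 a=1 b=0 m=0

0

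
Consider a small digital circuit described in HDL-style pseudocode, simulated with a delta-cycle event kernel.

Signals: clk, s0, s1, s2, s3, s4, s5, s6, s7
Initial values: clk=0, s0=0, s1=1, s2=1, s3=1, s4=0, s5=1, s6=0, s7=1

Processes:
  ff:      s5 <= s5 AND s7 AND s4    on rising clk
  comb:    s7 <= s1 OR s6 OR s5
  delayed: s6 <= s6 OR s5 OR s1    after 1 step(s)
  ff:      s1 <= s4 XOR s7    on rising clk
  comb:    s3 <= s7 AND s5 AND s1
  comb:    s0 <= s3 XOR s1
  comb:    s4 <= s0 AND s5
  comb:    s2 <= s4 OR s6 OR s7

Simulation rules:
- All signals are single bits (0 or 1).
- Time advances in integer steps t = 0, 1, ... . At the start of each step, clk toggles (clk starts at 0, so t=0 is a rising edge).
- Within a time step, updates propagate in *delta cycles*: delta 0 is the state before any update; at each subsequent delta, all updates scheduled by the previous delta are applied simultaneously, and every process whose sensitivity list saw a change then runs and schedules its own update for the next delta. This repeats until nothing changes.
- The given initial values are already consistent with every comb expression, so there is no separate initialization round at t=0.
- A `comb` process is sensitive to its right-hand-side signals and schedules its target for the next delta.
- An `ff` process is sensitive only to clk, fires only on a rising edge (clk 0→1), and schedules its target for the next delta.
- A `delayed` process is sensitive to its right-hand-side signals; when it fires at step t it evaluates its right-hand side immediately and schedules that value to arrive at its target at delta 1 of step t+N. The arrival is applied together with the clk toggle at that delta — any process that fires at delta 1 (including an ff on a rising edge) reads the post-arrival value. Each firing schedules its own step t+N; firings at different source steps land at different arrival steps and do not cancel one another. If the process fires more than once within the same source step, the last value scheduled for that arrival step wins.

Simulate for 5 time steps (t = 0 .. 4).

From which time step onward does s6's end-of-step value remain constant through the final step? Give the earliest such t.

1

[bits: s0,s3,s6,clk,s1,s4,s2,s5,s7]
t=0: Δ0=010010111 Δ1=010110111 Δ2=010110101 Δ3=000110101 Δ4=100110101 | 4Δ
t=1: Δ0=100110101 Δ1=101010101 | 1Δ
t=2: Δ0=101010101 Δ1=101110101 | 1Δ
t=3: Δ0=101110101 Δ1=101010101 | 1Δ
t=4: Δ0=101010101 Δ1=101110101 | 1Δ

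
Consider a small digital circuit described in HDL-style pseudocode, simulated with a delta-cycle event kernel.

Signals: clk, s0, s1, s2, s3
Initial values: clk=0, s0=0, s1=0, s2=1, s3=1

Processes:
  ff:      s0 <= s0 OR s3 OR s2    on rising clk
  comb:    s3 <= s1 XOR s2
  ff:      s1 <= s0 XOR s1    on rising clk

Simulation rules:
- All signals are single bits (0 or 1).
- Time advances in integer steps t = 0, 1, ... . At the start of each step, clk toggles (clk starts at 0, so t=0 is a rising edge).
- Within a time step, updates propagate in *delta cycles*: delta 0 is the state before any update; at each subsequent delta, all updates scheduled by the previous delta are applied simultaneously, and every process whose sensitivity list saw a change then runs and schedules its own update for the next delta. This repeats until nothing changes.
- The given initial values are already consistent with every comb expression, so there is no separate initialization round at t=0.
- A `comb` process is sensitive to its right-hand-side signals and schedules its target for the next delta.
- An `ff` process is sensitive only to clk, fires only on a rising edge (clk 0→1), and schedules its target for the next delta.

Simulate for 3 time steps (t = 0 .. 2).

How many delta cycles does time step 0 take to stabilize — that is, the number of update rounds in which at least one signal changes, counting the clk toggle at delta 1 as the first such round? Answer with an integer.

2

t0.Δ0 clk=0 s1=0 s0=0 s2=1 s3=1
t0.Δ1 clk=1 s1=0 s0=0 s2=1 s3=1
t0.Δ2 clk=1 s1=0 s0=1 s2=1 s3=1
t1.Δ0 clk=1 s1=0 s0=1 s2=1 s3=1
t1.Δ1 clk=0 s1=0 s0=1 s2=1 s3=1
t2.Δ0 clk=0 s1=0 s0=1 s2=1 s3=1
t2.Δ1 clk=1 s1=0 s0=1 s2=1 s3=1
t2.Δ2 clk=1 s1=1 s0=1 s2=1 s3=1
t2.Δ3 clk=1 s1=1 s0=1 s2=1 s3=0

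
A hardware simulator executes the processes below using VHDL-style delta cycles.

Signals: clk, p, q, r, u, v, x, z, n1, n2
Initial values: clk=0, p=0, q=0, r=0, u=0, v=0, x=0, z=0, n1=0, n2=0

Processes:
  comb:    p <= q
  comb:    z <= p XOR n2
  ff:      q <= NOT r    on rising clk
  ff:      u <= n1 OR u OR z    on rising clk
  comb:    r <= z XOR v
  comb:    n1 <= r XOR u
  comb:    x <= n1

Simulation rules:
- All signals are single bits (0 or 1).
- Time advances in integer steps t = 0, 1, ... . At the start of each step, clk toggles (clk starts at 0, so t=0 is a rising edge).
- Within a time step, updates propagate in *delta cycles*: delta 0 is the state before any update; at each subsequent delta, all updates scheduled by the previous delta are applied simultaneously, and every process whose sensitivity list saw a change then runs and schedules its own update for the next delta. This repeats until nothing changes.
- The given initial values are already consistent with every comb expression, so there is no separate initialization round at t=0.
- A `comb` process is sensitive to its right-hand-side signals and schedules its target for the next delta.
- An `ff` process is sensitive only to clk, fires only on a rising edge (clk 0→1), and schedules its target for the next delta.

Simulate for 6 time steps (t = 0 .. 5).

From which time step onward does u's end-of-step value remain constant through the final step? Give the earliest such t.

t0.Δ0 v=0 n2=0 p=0 q=0 n1=0 clk=0 r=0 z=0 u=0 x=0
t0.Δ1 v=0 n2=0 p=0 q=0 n1=0 clk=1 r=0 z=0 u=0 x=0
t0.Δ2 v=0 n2=0 p=0 q=1 n1=0 clk=1 r=0 z=0 u=0 x=0
t0.Δ3 v=0 n2=0 p=1 q=1 n1=0 clk=1 r=0 z=0 u=0 x=0
t0.Δ4 v=0 n2=0 p=1 q=1 n1=0 clk=1 r=0 z=1 u=0 x=0
t0.Δ5 v=0 n2=0 p=1 q=1 n1=0 clk=1 r=1 z=1 u=0 x=0
t0.Δ6 v=0 n2=0 p=1 q=1 n1=1 clk=1 r=1 z=1 u=0 x=0
t0.Δ7 v=0 n2=0 p=1 q=1 n1=1 clk=1 r=1 z=1 u=0 x=1
t1.Δ0 v=0 n2=0 p=1 q=1 n1=1 clk=1 r=1 z=1 u=0 x=1
t1.Δ1 v=0 n2=0 p=1 q=1 n1=1 clk=0 r=1 z=1 u=0 x=1
t2.Δ0 v=0 n2=0 p=1 q=1 n1=1 clk=0 r=1 z=1 u=0 x=1
t2.Δ1 v=0 n2=0 p=1 q=1 n1=1 clk=1 r=1 z=1 u=0 x=1
t2.Δ2 v=0 n2=0 p=1 q=0 n1=1 clk=1 r=1 z=1 u=1 x=1
t2.Δ3 v=0 n2=0 p=0 q=0 n1=0 clk=1 r=1 z=1 u=1 x=1
t2.Δ4 v=0 n2=0 p=0 q=0 n1=0 clk=1 r=1 z=0 u=1 x=0
t2.Δ5 v=0 n2=0 p=0 q=0 n1=0 clk=1 r=0 z=0 u=1 x=0
t2.Δ6 v=0 n2=0 p=0 q=0 n1=1 clk=1 r=0 z=0 u=1 x=0
t2.Δ7 v=0 n2=0 p=0 q=0 n1=1 clk=1 r=0 z=0 u=1 x=1
t3.Δ0 v=0 n2=0 p=0 q=0 n1=1 clk=1 r=0 z=0 u=1 x=1
t3.Δ1 v=0 n2=0 p=0 q=0 n1=1 clk=0 r=0 z=0 u=1 x=1
t4.Δ0 v=0 n2=0 p=0 q=0 n1=1 clk=0 r=0 z=0 u=1 x=1
t4.Δ1 v=0 n2=0 p=0 q=0 n1=1 clk=1 r=0 z=0 u=1 x=1
t4.Δ2 v=0 n2=0 p=0 q=1 n1=1 clk=1 r=0 z=0 u=1 x=1
t4.Δ3 v=0 n2=0 p=1 q=1 n1=1 clk=1 r=0 z=0 u=1 x=1
t4.Δ4 v=0 n2=0 p=1 q=1 n1=1 clk=1 r=0 z=1 u=1 x=1
t4.Δ5 v=0 n2=0 p=1 q=1 n1=1 clk=1 r=1 z=1 u=1 x=1
t4.Δ6 v=0 n2=0 p=1 q=1 n1=0 clk=1 r=1 z=1 u=1 x=1
t4.Δ7 v=0 n2=0 p=1 q=1 n1=0 clk=1 r=1 z=1 u=1 x=0
t5.Δ0 v=0 n2=0 p=1 q=1 n1=0 clk=1 r=1 z=1 u=1 x=0
t5.Δ1 v=0 n2=0 p=1 q=1 n1=0 clk=0 r=1 z=1 u=1 x=0

2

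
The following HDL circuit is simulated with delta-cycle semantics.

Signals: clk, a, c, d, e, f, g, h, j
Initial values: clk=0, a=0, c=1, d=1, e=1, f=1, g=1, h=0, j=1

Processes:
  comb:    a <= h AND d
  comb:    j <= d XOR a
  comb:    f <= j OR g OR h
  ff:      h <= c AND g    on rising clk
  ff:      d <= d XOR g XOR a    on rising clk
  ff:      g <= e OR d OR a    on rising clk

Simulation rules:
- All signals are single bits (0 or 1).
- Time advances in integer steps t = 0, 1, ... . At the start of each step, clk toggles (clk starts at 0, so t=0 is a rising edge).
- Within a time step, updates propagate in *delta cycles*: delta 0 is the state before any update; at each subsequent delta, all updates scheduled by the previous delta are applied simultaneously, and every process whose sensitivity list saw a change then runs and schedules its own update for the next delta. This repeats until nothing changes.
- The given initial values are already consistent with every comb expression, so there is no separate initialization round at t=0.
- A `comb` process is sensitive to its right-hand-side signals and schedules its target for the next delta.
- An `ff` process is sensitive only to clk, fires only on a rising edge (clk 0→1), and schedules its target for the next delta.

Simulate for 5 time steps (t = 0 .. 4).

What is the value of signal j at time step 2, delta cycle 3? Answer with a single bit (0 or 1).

t=0 Δ0: c=1 a=0 j=1 e=1 f=1 h=0 g=1 d=1 clk=0
  Δ1: clk:0→1
  Δ2: h:0→1, d:1→0
  Δ3: j:1→0
  (3Δ to stable)
t=1 Δ0: c=1 a=0 j=0 e=1 f=1 h=1 g=1 d=0 clk=1
  Δ1: clk:1→0
  (1Δ to stable)
t=2 Δ0: c=1 a=0 j=0 e=1 f=1 h=1 g=1 d=0 clk=0
  Δ1: clk:0→1
  Δ2: d:0→1
  Δ3: a:0→1, j:0→1
  Δ4: j:1→0
  (4Δ to stable)
t=3 Δ0: c=1 a=1 j=0 e=1 f=1 h=1 g=1 d=1 clk=1
  Δ1: clk:1→0
  (1Δ to stable)
t=4 Δ0: c=1 a=1 j=0 e=1 f=1 h=1 g=1 d=1 clk=0
  Δ1: clk:0→1
  (1Δ to stable)

1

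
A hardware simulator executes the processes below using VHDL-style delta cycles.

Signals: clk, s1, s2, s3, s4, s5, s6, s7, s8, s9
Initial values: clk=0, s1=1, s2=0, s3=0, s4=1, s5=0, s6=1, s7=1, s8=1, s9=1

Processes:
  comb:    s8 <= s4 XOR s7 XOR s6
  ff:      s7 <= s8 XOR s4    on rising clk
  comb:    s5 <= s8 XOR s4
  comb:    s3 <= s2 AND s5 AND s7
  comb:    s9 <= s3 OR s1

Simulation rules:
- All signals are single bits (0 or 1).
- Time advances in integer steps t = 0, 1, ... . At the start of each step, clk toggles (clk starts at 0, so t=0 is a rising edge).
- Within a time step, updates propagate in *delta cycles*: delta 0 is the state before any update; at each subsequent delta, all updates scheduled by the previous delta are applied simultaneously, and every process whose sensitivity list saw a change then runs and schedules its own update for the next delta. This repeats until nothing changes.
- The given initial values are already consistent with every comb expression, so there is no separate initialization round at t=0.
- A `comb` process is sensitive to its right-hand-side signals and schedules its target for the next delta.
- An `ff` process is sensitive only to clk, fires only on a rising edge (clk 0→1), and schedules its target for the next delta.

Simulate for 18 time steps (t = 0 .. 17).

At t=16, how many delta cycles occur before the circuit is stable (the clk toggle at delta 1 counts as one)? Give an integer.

t0.Δ0 s6=1 s4=1 s3=0 clk=0 s9=1 s2=0 s1=1 s5=0 s8=1 s7=1
t0.Δ1 s6=1 s4=1 s3=0 clk=1 s9=1 s2=0 s1=1 s5=0 s8=1 s7=1
t0.Δ2 s6=1 s4=1 s3=0 clk=1 s9=1 s2=0 s1=1 s5=0 s8=1 s7=0
t0.Δ3 s6=1 s4=1 s3=0 clk=1 s9=1 s2=0 s1=1 s5=0 s8=0 s7=0
t0.Δ4 s6=1 s4=1 s3=0 clk=1 s9=1 s2=0 s1=1 s5=1 s8=0 s7=0
t1.Δ0 s6=1 s4=1 s3=0 clk=1 s9=1 s2=0 s1=1 s5=1 s8=0 s7=0
t1.Δ1 s6=1 s4=1 s3=0 clk=0 s9=1 s2=0 s1=1 s5=1 s8=0 s7=0
t2.Δ0 s6=1 s4=1 s3=0 clk=0 s9=1 s2=0 s1=1 s5=1 s8=0 s7=0
t2.Δ1 s6=1 s4=1 s3=0 clk=1 s9=1 s2=0 s1=1 s5=1 s8=0 s7=0
t2.Δ2 s6=1 s4=1 s3=0 clk=1 s9=1 s2=0 s1=1 s5=1 s8=0 s7=1
t2.Δ3 s6=1 s4=1 s3=0 clk=1 s9=1 s2=0 s1=1 s5=1 s8=1 s7=1
t2.Δ4 s6=1 s4=1 s3=0 clk=1 s9=1 s2=0 s1=1 s5=0 s8=1 s7=1
t3.Δ0 s6=1 s4=1 s3=0 clk=1 s9=1 s2=0 s1=1 s5=0 s8=1 s7=1
t3.Δ1 s6=1 s4=1 s3=0 clk=0 s9=1 s2=0 s1=1 s5=0 s8=1 s7=1
t4.Δ0 s6=1 s4=1 s3=0 clk=0 s9=1 s2=0 s1=1 s5=0 s8=1 s7=1
t4.Δ1 s6=1 s4=1 s3=0 clk=1 s9=1 s2=0 s1=1 s5=0 s8=1 s7=1
t4.Δ2 s6=1 s4=1 s3=0 clk=1 s9=1 s2=0 s1=1 s5=0 s8=1 s7=0
t4.Δ3 s6=1 s4=1 s3=0 clk=1 s9=1 s2=0 s1=1 s5=0 s8=0 s7=0
t4.Δ4 s6=1 s4=1 s3=0 clk=1 s9=1 s2=0 s1=1 s5=1 s8=0 s7=0
t5.Δ0 s6=1 s4=1 s3=0 clk=1 s9=1 s2=0 s1=1 s5=1 s8=0 s7=0
t5.Δ1 s6=1 s4=1 s3=0 clk=0 s9=1 s2=0 s1=1 s5=1 s8=0 s7=0
t6.Δ0 s6=1 s4=1 s3=0 clk=0 s9=1 s2=0 s1=1 s5=1 s8=0 s7=0
t6.Δ1 s6=1 s4=1 s3=0 clk=1 s9=1 s2=0 s1=1 s5=1 s8=0 s7=0
t6.Δ2 s6=1 s4=1 s3=0 clk=1 s9=1 s2=0 s1=1 s5=1 s8=0 s7=1
t6.Δ3 s6=1 s4=1 s3=0 clk=1 s9=1 s2=0 s1=1 s5=1 s8=1 s7=1
t6.Δ4 s6=1 s4=1 s3=0 clk=1 s9=1 s2=0 s1=1 s5=0 s8=1 s7=1
t7.Δ0 s6=1 s4=1 s3=0 clk=1 s9=1 s2=0 s1=1 s5=0 s8=1 s7=1
t7.Δ1 s6=1 s4=1 s3=0 clk=0 s9=1 s2=0 s1=1 s5=0 s8=1 s7=1
t8.Δ0 s6=1 s4=1 s3=0 clk=0 s9=1 s2=0 s1=1 s5=0 s8=1 s7=1
t8.Δ1 s6=1 s4=1 s3=0 clk=1 s9=1 s2=0 s1=1 s5=0 s8=1 s7=1
t8.Δ2 s6=1 s4=1 s3=0 clk=1 s9=1 s2=0 s1=1 s5=0 s8=1 s7=0
t8.Δ3 s6=1 s4=1 s3=0 clk=1 s9=1 s2=0 s1=1 s5=0 s8=0 s7=0
t8.Δ4 s6=1 s4=1 s3=0 clk=1 s9=1 s2=0 s1=1 s5=1 s8=0 s7=0
t9.Δ0 s6=1 s4=1 s3=0 clk=1 s9=1 s2=0 s1=1 s5=1 s8=0 s7=0
t9.Δ1 s6=1 s4=1 s3=0 clk=0 s9=1 s2=0 s1=1 s5=1 s8=0 s7=0
t10.Δ0 s6=1 s4=1 s3=0 clk=0 s9=1 s2=0 s1=1 s5=1 s8=0 s7=0
t10.Δ1 s6=1 s4=1 s3=0 clk=1 s9=1 s2=0 s1=1 s5=1 s8=0 s7=0
t10.Δ2 s6=1 s4=1 s3=0 clk=1 s9=1 s2=0 s1=1 s5=1 s8=0 s7=1
t10.Δ3 s6=1 s4=1 s3=0 clk=1 s9=1 s2=0 s1=1 s5=1 s8=1 s7=1
t10.Δ4 s6=1 s4=1 s3=0 clk=1 s9=1 s2=0 s1=1 s5=0 s8=1 s7=1
t11.Δ0 s6=1 s4=1 s3=0 clk=1 s9=1 s2=0 s1=1 s5=0 s8=1 s7=1
t11.Δ1 s6=1 s4=1 s3=0 clk=0 s9=1 s2=0 s1=1 s5=0 s8=1 s7=1
t12.Δ0 s6=1 s4=1 s3=0 clk=0 s9=1 s2=0 s1=1 s5=0 s8=1 s7=1
t12.Δ1 s6=1 s4=1 s3=0 clk=1 s9=1 s2=0 s1=1 s5=0 s8=1 s7=1
t12.Δ2 s6=1 s4=1 s3=0 clk=1 s9=1 s2=0 s1=1 s5=0 s8=1 s7=0
t12.Δ3 s6=1 s4=1 s3=0 clk=1 s9=1 s2=0 s1=1 s5=0 s8=0 s7=0
t12.Δ4 s6=1 s4=1 s3=0 clk=1 s9=1 s2=0 s1=1 s5=1 s8=0 s7=0
t13.Δ0 s6=1 s4=1 s3=0 clk=1 s9=1 s2=0 s1=1 s5=1 s8=0 s7=0
t13.Δ1 s6=1 s4=1 s3=0 clk=0 s9=1 s2=0 s1=1 s5=1 s8=0 s7=0
t14.Δ0 s6=1 s4=1 s3=0 clk=0 s9=1 s2=0 s1=1 s5=1 s8=0 s7=0
t14.Δ1 s6=1 s4=1 s3=0 clk=1 s9=1 s2=0 s1=1 s5=1 s8=0 s7=0
t14.Δ2 s6=1 s4=1 s3=0 clk=1 s9=1 s2=0 s1=1 s5=1 s8=0 s7=1
t14.Δ3 s6=1 s4=1 s3=0 clk=1 s9=1 s2=0 s1=1 s5=1 s8=1 s7=1
t14.Δ4 s6=1 s4=1 s3=0 clk=1 s9=1 s2=0 s1=1 s5=0 s8=1 s7=1
t15.Δ0 s6=1 s4=1 s3=0 clk=1 s9=1 s2=0 s1=1 s5=0 s8=1 s7=1
t15.Δ1 s6=1 s4=1 s3=0 clk=0 s9=1 s2=0 s1=1 s5=0 s8=1 s7=1
t16.Δ0 s6=1 s4=1 s3=0 clk=0 s9=1 s2=0 s1=1 s5=0 s8=1 s7=1
t16.Δ1 s6=1 s4=1 s3=0 clk=1 s9=1 s2=0 s1=1 s5=0 s8=1 s7=1
t16.Δ2 s6=1 s4=1 s3=0 clk=1 s9=1 s2=0 s1=1 s5=0 s8=1 s7=0
t16.Δ3 s6=1 s4=1 s3=0 clk=1 s9=1 s2=0 s1=1 s5=0 s8=0 s7=0
t16.Δ4 s6=1 s4=1 s3=0 clk=1 s9=1 s2=0 s1=1 s5=1 s8=0 s7=0
t17.Δ0 s6=1 s4=1 s3=0 clk=1 s9=1 s2=0 s1=1 s5=1 s8=0 s7=0
t17.Δ1 s6=1 s4=1 s3=0 clk=0 s9=1 s2=0 s1=1 s5=1 s8=0 s7=0

4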